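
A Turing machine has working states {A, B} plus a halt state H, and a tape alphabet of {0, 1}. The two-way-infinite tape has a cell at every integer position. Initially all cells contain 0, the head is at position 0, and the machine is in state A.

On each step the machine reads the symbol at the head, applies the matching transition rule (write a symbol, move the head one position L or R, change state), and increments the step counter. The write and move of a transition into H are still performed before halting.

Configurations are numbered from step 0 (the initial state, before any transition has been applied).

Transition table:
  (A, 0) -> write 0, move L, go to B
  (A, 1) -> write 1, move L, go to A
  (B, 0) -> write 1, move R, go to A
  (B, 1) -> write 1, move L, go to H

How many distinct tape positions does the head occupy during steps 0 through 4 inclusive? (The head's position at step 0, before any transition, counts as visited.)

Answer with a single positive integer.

Answer: 3

Derivation:
Step 1: in state A at pos 0, read 0 -> (A,0)->write 0,move L,goto B. Now: state=B, head=-1, tape[-2..1]=0000 (head:  ^)
Step 2: in state B at pos -1, read 0 -> (B,0)->write 1,move R,goto A. Now: state=A, head=0, tape[-2..1]=0100 (head:   ^)
Step 3: in state A at pos 0, read 0 -> (A,0)->write 0,move L,goto B. Now: state=B, head=-1, tape[-2..1]=0100 (head:  ^)
Step 4: in state B at pos -1, read 1 -> (B,1)->write 1,move L,goto H. Now: state=H, head=-2, tape[-3..1]=00100 (head:  ^)
Head positions at steps 0..4: starting at 0, distinct positions visited = {-2, -1, 0} -> 3 position(s)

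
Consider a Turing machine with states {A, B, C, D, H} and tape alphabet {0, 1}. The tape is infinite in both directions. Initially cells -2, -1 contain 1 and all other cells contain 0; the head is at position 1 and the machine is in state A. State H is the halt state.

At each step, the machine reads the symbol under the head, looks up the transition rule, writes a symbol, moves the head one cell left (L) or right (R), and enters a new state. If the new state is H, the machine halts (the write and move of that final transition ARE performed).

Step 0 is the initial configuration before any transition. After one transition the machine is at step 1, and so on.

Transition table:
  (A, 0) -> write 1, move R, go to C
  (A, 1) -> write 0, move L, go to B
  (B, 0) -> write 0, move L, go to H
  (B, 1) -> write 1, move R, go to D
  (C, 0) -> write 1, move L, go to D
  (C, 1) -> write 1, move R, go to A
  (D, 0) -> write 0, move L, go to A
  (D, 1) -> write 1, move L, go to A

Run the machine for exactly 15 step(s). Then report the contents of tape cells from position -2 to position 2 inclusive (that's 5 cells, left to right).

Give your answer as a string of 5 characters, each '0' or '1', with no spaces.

Step 1: in state A at pos 1, read 0 -> (A,0)->write 1,move R,goto C. Now: state=C, head=2, tape[-3..3]=0110100 (head:      ^)
Step 2: in state C at pos 2, read 0 -> (C,0)->write 1,move L,goto D. Now: state=D, head=1, tape[-3..3]=0110110 (head:     ^)
Step 3: in state D at pos 1, read 1 -> (D,1)->write 1,move L,goto A. Now: state=A, head=0, tape[-3..3]=0110110 (head:    ^)
Step 4: in state A at pos 0, read 0 -> (A,0)->write 1,move R,goto C. Now: state=C, head=1, tape[-3..3]=0111110 (head:     ^)
Step 5: in state C at pos 1, read 1 -> (C,1)->write 1,move R,goto A. Now: state=A, head=2, tape[-3..3]=0111110 (head:      ^)
Step 6: in state A at pos 2, read 1 -> (A,1)->write 0,move L,goto B. Now: state=B, head=1, tape[-3..3]=0111100 (head:     ^)
Step 7: in state B at pos 1, read 1 -> (B,1)->write 1,move R,goto D. Now: state=D, head=2, tape[-3..3]=0111100 (head:      ^)
Step 8: in state D at pos 2, read 0 -> (D,0)->write 0,move L,goto A. Now: state=A, head=1, tape[-3..3]=0111100 (head:     ^)
Step 9: in state A at pos 1, read 1 -> (A,1)->write 0,move L,goto B. Now: state=B, head=0, tape[-3..3]=0111000 (head:    ^)
Step 10: in state B at pos 0, read 1 -> (B,1)->write 1,move R,goto D. Now: state=D, head=1, tape[-3..3]=0111000 (head:     ^)
Step 11: in state D at pos 1, read 0 -> (D,0)->write 0,move L,goto A. Now: state=A, head=0, tape[-3..3]=0111000 (head:    ^)
Step 12: in state A at pos 0, read 1 -> (A,1)->write 0,move L,goto B. Now: state=B, head=-1, tape[-3..3]=0110000 (head:   ^)
Step 13: in state B at pos -1, read 1 -> (B,1)->write 1,move R,goto D. Now: state=D, head=0, tape[-3..3]=0110000 (head:    ^)
Step 14: in state D at pos 0, read 0 -> (D,0)->write 0,move L,goto A. Now: state=A, head=-1, tape[-3..3]=0110000 (head:   ^)
Step 15: in state A at pos -1, read 1 -> (A,1)->write 0,move L,goto B. Now: state=B, head=-2, tape[-3..3]=0100000 (head:  ^)

Answer: 10000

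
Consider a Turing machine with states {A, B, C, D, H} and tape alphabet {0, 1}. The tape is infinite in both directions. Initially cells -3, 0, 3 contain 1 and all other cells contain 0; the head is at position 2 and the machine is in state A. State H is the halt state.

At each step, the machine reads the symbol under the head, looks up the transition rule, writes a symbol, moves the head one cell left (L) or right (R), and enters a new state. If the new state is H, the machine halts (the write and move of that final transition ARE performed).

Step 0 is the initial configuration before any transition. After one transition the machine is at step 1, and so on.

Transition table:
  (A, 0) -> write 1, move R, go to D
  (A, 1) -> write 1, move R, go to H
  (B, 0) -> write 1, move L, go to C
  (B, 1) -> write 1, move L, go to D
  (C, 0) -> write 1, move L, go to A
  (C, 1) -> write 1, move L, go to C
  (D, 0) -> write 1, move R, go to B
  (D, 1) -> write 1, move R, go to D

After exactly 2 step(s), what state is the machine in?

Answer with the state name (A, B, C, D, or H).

Answer: D

Derivation:
Step 1: in state A at pos 2, read 0 -> (A,0)->write 1,move R,goto D. Now: state=D, head=3, tape[-4..4]=010010110 (head:        ^)
Step 2: in state D at pos 3, read 1 -> (D,1)->write 1,move R,goto D. Now: state=D, head=4, tape[-4..5]=0100101100 (head:         ^)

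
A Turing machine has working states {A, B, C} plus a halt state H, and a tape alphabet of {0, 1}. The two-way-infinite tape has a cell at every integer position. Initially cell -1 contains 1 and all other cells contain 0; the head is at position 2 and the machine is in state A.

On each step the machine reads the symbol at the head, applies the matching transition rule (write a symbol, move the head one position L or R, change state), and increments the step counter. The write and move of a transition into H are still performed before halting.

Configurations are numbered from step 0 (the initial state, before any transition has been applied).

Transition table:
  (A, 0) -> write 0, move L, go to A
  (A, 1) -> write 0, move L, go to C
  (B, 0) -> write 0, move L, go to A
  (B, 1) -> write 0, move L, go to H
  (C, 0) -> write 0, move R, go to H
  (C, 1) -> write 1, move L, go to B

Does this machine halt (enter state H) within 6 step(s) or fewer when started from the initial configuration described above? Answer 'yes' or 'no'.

Step 1: in state A at pos 2, read 0 -> (A,0)->write 0,move L,goto A. Now: state=A, head=1, tape[-2..3]=010000 (head:    ^)
Step 2: in state A at pos 1, read 0 -> (A,0)->write 0,move L,goto A. Now: state=A, head=0, tape[-2..3]=010000 (head:   ^)
Step 3: in state A at pos 0, read 0 -> (A,0)->write 0,move L,goto A. Now: state=A, head=-1, tape[-2..3]=010000 (head:  ^)
Step 4: in state A at pos -1, read 1 -> (A,1)->write 0,move L,goto C. Now: state=C, head=-2, tape[-3..3]=0000000 (head:  ^)
Step 5: in state C at pos -2, read 0 -> (C,0)->write 0,move R,goto H. Now: state=H, head=-1, tape[-3..3]=0000000 (head:   ^)
State H reached at step 5; 5 <= 6 -> yes

Answer: yes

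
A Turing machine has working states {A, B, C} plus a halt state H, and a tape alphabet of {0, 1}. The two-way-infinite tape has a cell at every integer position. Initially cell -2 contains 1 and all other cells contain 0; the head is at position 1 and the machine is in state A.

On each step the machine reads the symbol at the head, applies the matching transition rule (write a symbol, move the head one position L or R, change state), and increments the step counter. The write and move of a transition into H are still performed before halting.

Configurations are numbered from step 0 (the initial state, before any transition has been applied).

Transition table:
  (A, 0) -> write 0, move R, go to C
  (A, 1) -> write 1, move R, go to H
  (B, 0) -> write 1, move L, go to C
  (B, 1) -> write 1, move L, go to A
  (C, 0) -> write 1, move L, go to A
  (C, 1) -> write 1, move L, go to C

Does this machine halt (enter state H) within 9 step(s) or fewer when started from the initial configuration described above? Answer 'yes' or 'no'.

Answer: no

Derivation:
Step 1: in state A at pos 1, read 0 -> (A,0)->write 0,move R,goto C. Now: state=C, head=2, tape[-3..3]=0100000 (head:      ^)
Step 2: in state C at pos 2, read 0 -> (C,0)->write 1,move L,goto A. Now: state=A, head=1, tape[-3..3]=0100010 (head:     ^)
Step 3: in state A at pos 1, read 0 -> (A,0)->write 0,move R,goto C. Now: state=C, head=2, tape[-3..3]=0100010 (head:      ^)
Step 4: in state C at pos 2, read 1 -> (C,1)->write 1,move L,goto C. Now: state=C, head=1, tape[-3..3]=0100010 (head:     ^)
Step 5: in state C at pos 1, read 0 -> (C,0)->write 1,move L,goto A. Now: state=A, head=0, tape[-3..3]=0100110 (head:    ^)
Step 6: in state A at pos 0, read 0 -> (A,0)->write 0,move R,goto C. Now: state=C, head=1, tape[-3..3]=0100110 (head:     ^)
Step 7: in state C at pos 1, read 1 -> (C,1)->write 1,move L,goto C. Now: state=C, head=0, tape[-3..3]=0100110 (head:    ^)
Step 8: in state C at pos 0, read 0 -> (C,0)->write 1,move L,goto A. Now: state=A, head=-1, tape[-3..3]=0101110 (head:   ^)
Step 9: in state A at pos -1, read 0 -> (A,0)->write 0,move R,goto C. Now: state=C, head=0, tape[-3..3]=0101110 (head:    ^)
After 9 step(s): state = C (not H) -> not halted within 9 -> no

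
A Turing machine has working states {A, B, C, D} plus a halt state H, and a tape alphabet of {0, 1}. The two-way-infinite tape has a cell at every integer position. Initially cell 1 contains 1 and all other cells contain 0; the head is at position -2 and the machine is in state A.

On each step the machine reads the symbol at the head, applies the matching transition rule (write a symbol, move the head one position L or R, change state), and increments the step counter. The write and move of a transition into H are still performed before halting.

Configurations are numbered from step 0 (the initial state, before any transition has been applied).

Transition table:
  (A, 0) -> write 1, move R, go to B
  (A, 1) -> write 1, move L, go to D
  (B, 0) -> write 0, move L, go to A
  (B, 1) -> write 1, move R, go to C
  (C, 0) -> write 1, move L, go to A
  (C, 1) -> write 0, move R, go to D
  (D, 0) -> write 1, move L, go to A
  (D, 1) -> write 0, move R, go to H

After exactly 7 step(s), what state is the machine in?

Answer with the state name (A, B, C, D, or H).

Answer: D

Derivation:
Step 1: in state A at pos -2, read 0 -> (A,0)->write 1,move R,goto B. Now: state=B, head=-1, tape[-3..2]=010010 (head:   ^)
Step 2: in state B at pos -1, read 0 -> (B,0)->write 0,move L,goto A. Now: state=A, head=-2, tape[-3..2]=010010 (head:  ^)
Step 3: in state A at pos -2, read 1 -> (A,1)->write 1,move L,goto D. Now: state=D, head=-3, tape[-4..2]=0010010 (head:  ^)
Step 4: in state D at pos -3, read 0 -> (D,0)->write 1,move L,goto A. Now: state=A, head=-4, tape[-5..2]=00110010 (head:  ^)
Step 5: in state A at pos -4, read 0 -> (A,0)->write 1,move R,goto B. Now: state=B, head=-3, tape[-5..2]=01110010 (head:   ^)
Step 6: in state B at pos -3, read 1 -> (B,1)->write 1,move R,goto C. Now: state=C, head=-2, tape[-5..2]=01110010 (head:    ^)
Step 7: in state C at pos -2, read 1 -> (C,1)->write 0,move R,goto D. Now: state=D, head=-1, tape[-5..2]=01100010 (head:     ^)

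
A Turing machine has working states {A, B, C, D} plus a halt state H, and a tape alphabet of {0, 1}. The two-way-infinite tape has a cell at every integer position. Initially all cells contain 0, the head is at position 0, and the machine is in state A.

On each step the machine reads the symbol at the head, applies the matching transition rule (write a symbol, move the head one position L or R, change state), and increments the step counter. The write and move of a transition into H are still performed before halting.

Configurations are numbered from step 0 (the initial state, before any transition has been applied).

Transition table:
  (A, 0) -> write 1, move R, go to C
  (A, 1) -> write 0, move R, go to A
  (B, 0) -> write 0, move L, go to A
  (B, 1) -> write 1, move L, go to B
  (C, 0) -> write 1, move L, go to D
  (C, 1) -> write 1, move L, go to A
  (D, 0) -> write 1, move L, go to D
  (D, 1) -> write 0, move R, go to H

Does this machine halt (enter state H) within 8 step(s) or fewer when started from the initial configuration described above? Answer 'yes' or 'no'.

Step 1: in state A at pos 0, read 0 -> (A,0)->write 1,move R,goto C. Now: state=C, head=1, tape[-1..2]=0100 (head:   ^)
Step 2: in state C at pos 1, read 0 -> (C,0)->write 1,move L,goto D. Now: state=D, head=0, tape[-1..2]=0110 (head:  ^)
Step 3: in state D at pos 0, read 1 -> (D,1)->write 0,move R,goto H. Now: state=H, head=1, tape[-1..2]=0010 (head:   ^)
State H reached at step 3; 3 <= 8 -> yes

Answer: yes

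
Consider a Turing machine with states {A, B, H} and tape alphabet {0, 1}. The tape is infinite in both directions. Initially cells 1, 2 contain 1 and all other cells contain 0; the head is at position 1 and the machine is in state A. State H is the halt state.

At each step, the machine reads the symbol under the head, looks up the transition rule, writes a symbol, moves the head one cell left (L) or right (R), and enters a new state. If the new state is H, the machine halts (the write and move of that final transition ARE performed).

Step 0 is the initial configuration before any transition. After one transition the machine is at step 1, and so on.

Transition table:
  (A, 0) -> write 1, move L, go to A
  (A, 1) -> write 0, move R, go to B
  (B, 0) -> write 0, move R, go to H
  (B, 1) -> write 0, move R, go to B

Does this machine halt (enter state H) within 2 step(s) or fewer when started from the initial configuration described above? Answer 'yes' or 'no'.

Step 1: in state A at pos 1, read 1 -> (A,1)->write 0,move R,goto B. Now: state=B, head=2, tape[0..3]=0010 (head:   ^)
Step 2: in state B at pos 2, read 1 -> (B,1)->write 0,move R,goto B. Now: state=B, head=3, tape[0..4]=00000 (head:    ^)
After 2 step(s): state = B (not H) -> not halted within 2 -> no

Answer: no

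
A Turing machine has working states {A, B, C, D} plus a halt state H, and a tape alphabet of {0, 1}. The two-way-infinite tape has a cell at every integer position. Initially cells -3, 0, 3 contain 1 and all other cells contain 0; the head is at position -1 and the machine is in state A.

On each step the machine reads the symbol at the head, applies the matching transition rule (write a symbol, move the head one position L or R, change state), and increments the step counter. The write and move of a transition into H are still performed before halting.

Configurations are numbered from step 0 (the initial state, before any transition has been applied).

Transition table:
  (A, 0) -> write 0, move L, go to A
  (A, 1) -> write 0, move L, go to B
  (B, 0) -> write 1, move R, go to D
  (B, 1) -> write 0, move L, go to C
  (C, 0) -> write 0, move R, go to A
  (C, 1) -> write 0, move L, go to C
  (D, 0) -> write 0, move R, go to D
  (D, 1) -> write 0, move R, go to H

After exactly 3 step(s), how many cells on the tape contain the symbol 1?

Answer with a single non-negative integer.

Answer: 2

Derivation:
Step 1: in state A at pos -1, read 0 -> (A,0)->write 0,move L,goto A. Now: state=A, head=-2, tape[-4..4]=010010010 (head:   ^)
Step 2: in state A at pos -2, read 0 -> (A,0)->write 0,move L,goto A. Now: state=A, head=-3, tape[-4..4]=010010010 (head:  ^)
Step 3: in state A at pos -3, read 1 -> (A,1)->write 0,move L,goto B. Now: state=B, head=-4, tape[-5..4]=0000010010 (head:  ^)
Cells containing 1 after step 3: {0, 3} -> 2 cell(s)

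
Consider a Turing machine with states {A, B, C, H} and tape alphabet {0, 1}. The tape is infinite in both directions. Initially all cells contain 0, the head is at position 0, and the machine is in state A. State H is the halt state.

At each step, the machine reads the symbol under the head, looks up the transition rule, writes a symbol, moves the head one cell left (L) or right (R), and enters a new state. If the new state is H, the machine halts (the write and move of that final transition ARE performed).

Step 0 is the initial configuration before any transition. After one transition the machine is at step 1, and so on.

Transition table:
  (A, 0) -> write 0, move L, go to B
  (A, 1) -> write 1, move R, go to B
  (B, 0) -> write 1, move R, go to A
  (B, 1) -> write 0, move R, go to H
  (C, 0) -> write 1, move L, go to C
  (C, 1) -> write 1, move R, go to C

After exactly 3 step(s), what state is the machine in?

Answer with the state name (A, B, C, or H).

Answer: B

Derivation:
Step 1: in state A at pos 0, read 0 -> (A,0)->write 0,move L,goto B. Now: state=B, head=-1, tape[-2..1]=0000 (head:  ^)
Step 2: in state B at pos -1, read 0 -> (B,0)->write 1,move R,goto A. Now: state=A, head=0, tape[-2..1]=0100 (head:   ^)
Step 3: in state A at pos 0, read 0 -> (A,0)->write 0,move L,goto B. Now: state=B, head=-1, tape[-2..1]=0100 (head:  ^)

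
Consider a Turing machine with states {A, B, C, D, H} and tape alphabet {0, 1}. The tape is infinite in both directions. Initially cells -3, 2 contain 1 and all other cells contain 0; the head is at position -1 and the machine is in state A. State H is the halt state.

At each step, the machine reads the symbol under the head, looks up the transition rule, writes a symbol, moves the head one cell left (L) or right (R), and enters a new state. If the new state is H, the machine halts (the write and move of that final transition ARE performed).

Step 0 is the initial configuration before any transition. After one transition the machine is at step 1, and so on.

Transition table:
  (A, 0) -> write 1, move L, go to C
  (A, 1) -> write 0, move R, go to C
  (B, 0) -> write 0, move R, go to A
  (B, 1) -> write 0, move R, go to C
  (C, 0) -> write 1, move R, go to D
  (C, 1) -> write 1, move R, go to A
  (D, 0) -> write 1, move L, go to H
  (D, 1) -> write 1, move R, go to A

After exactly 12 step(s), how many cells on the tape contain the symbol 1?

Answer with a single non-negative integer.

Answer: 6

Derivation:
Step 1: in state A at pos -1, read 0 -> (A,0)->write 1,move L,goto C. Now: state=C, head=-2, tape[-4..3]=01010010 (head:   ^)
Step 2: in state C at pos -2, read 0 -> (C,0)->write 1,move R,goto D. Now: state=D, head=-1, tape[-4..3]=01110010 (head:    ^)
Step 3: in state D at pos -1, read 1 -> (D,1)->write 1,move R,goto A. Now: state=A, head=0, tape[-4..3]=01110010 (head:     ^)
Step 4: in state A at pos 0, read 0 -> (A,0)->write 1,move L,goto C. Now: state=C, head=-1, tape[-4..3]=01111010 (head:    ^)
Step 5: in state C at pos -1, read 1 -> (C,1)->write 1,move R,goto A. Now: state=A, head=0, tape[-4..3]=01111010 (head:     ^)
Step 6: in state A at pos 0, read 1 -> (A,1)->write 0,move R,goto C. Now: state=C, head=1, tape[-4..3]=01110010 (head:      ^)
Step 7: in state C at pos 1, read 0 -> (C,0)->write 1,move R,goto D. Now: state=D, head=2, tape[-4..3]=01110110 (head:       ^)
Step 8: in state D at pos 2, read 1 -> (D,1)->write 1,move R,goto A. Now: state=A, head=3, tape[-4..4]=011101100 (head:        ^)
Step 9: in state A at pos 3, read 0 -> (A,0)->write 1,move L,goto C. Now: state=C, head=2, tape[-4..4]=011101110 (head:       ^)
Step 10: in state C at pos 2, read 1 -> (C,1)->write 1,move R,goto A. Now: state=A, head=3, tape[-4..4]=011101110 (head:        ^)
Step 11: in state A at pos 3, read 1 -> (A,1)->write 0,move R,goto C. Now: state=C, head=4, tape[-4..5]=0111011000 (head:         ^)
Step 12: in state C at pos 4, read 0 -> (C,0)->write 1,move R,goto D. Now: state=D, head=5, tape[-4..6]=01110110100 (head:          ^)
Cells containing 1 after step 12: {-3, -2, -1, 1, 2, 4} -> 6 cell(s)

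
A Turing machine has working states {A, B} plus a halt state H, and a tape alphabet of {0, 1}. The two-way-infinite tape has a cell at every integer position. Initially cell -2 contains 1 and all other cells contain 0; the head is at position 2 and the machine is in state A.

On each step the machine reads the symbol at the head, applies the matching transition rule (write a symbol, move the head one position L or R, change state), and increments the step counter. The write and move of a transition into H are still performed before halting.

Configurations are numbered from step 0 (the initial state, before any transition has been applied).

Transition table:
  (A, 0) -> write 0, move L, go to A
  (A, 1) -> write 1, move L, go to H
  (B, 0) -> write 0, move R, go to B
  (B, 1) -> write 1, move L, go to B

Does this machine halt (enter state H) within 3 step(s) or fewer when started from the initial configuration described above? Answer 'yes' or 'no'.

Step 1: in state A at pos 2, read 0 -> (A,0)->write 0,move L,goto A. Now: state=A, head=1, tape[-3..3]=0100000 (head:     ^)
Step 2: in state A at pos 1, read 0 -> (A,0)->write 0,move L,goto A. Now: state=A, head=0, tape[-3..3]=0100000 (head:    ^)
Step 3: in state A at pos 0, read 0 -> (A,0)->write 0,move L,goto A. Now: state=A, head=-1, tape[-3..3]=0100000 (head:   ^)
After 3 step(s): state = A (not H) -> not halted within 3 -> no

Answer: no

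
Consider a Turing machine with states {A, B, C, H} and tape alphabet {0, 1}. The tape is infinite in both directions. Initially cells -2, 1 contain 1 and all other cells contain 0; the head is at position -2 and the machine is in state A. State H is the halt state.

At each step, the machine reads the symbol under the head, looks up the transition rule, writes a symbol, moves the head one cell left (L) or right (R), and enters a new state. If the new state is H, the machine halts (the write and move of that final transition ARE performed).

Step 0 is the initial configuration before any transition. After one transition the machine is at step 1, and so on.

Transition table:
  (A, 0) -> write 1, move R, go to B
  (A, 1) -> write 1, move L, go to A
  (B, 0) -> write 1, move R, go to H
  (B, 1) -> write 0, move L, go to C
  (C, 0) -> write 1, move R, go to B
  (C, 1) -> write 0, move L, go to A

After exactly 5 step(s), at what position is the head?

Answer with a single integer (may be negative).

Step 1: in state A at pos -2, read 1 -> (A,1)->write 1,move L,goto A. Now: state=A, head=-3, tape[-4..2]=0010010 (head:  ^)
Step 2: in state A at pos -3, read 0 -> (A,0)->write 1,move R,goto B. Now: state=B, head=-2, tape[-4..2]=0110010 (head:   ^)
Step 3: in state B at pos -2, read 1 -> (B,1)->write 0,move L,goto C. Now: state=C, head=-3, tape[-4..2]=0100010 (head:  ^)
Step 4: in state C at pos -3, read 1 -> (C,1)->write 0,move L,goto A. Now: state=A, head=-4, tape[-5..2]=00000010 (head:  ^)
Step 5: in state A at pos -4, read 0 -> (A,0)->write 1,move R,goto B. Now: state=B, head=-3, tape[-5..2]=01000010 (head:   ^)

Answer: -3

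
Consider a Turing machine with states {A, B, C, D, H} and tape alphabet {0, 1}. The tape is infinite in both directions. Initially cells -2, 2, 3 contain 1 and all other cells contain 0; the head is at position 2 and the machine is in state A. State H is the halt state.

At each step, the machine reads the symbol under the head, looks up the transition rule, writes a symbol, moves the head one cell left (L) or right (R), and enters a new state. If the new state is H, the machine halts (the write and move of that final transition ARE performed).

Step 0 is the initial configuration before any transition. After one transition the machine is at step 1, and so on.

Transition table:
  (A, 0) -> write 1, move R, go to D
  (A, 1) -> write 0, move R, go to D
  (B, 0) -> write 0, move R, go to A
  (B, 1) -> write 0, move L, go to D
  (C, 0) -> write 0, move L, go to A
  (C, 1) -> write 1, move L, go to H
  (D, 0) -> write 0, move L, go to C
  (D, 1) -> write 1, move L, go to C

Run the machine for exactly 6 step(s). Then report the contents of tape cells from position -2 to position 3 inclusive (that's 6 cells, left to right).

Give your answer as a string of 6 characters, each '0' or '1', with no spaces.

Step 1: in state A at pos 2, read 1 -> (A,1)->write 0,move R,goto D. Now: state=D, head=3, tape[-3..4]=01000010 (head:       ^)
Step 2: in state D at pos 3, read 1 -> (D,1)->write 1,move L,goto C. Now: state=C, head=2, tape[-3..4]=01000010 (head:      ^)
Step 3: in state C at pos 2, read 0 -> (C,0)->write 0,move L,goto A. Now: state=A, head=1, tape[-3..4]=01000010 (head:     ^)
Step 4: in state A at pos 1, read 0 -> (A,0)->write 1,move R,goto D. Now: state=D, head=2, tape[-3..4]=01001010 (head:      ^)
Step 5: in state D at pos 2, read 0 -> (D,0)->write 0,move L,goto C. Now: state=C, head=1, tape[-3..4]=01001010 (head:     ^)
Step 6: in state C at pos 1, read 1 -> (C,1)->write 1,move L,goto H. Now: state=H, head=0, tape[-3..4]=01001010 (head:    ^)

Answer: 100101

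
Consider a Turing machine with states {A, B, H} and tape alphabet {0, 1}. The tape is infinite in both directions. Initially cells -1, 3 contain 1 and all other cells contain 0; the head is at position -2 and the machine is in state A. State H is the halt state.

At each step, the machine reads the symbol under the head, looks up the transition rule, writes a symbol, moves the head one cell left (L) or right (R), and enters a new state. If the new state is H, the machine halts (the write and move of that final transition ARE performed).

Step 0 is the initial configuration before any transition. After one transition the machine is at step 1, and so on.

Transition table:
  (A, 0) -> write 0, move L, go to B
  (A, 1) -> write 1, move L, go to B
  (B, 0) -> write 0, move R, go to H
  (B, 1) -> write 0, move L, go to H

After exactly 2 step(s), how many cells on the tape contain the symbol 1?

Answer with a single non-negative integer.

Answer: 2

Derivation:
Step 1: in state A at pos -2, read 0 -> (A,0)->write 0,move L,goto B. Now: state=B, head=-3, tape[-4..4]=000100010 (head:  ^)
Step 2: in state B at pos -3, read 0 -> (B,0)->write 0,move R,goto H. Now: state=H, head=-2, tape[-4..4]=000100010 (head:   ^)
Cells containing 1 after step 2: {-1, 3} -> 2 cell(s)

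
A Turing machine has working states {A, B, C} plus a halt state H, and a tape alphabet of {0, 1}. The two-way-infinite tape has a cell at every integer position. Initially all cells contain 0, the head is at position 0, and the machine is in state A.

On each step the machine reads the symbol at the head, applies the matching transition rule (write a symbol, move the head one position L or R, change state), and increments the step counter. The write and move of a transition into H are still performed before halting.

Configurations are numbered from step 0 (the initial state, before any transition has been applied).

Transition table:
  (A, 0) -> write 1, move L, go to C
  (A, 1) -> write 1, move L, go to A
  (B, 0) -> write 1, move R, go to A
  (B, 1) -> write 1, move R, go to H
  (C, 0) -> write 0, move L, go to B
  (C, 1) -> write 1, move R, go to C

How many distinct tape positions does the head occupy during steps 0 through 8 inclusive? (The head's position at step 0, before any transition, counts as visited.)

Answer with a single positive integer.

Step 1: in state A at pos 0, read 0 -> (A,0)->write 1,move L,goto C. Now: state=C, head=-1, tape[-2..1]=0010 (head:  ^)
Step 2: in state C at pos -1, read 0 -> (C,0)->write 0,move L,goto B. Now: state=B, head=-2, tape[-3..1]=00010 (head:  ^)
Step 3: in state B at pos -2, read 0 -> (B,0)->write 1,move R,goto A. Now: state=A, head=-1, tape[-3..1]=01010 (head:   ^)
Step 4: in state A at pos -1, read 0 -> (A,0)->write 1,move L,goto C. Now: state=C, head=-2, tape[-3..1]=01110 (head:  ^)
Step 5: in state C at pos -2, read 1 -> (C,1)->write 1,move R,goto C. Now: state=C, head=-1, tape[-3..1]=01110 (head:   ^)
Step 6: in state C at pos -1, read 1 -> (C,1)->write 1,move R,goto C. Now: state=C, head=0, tape[-3..1]=01110 (head:    ^)
Step 7: in state C at pos 0, read 1 -> (C,1)->write 1,move R,goto C. Now: state=C, head=1, tape[-3..2]=011100 (head:     ^)
Step 8: in state C at pos 1, read 0 -> (C,0)->write 0,move L,goto B. Now: state=B, head=0, tape[-3..2]=011100 (head:    ^)
Head positions at steps 0..8: starting at 0, distinct positions visited = {-2, -1, 0, 1} -> 4 position(s)

Answer: 4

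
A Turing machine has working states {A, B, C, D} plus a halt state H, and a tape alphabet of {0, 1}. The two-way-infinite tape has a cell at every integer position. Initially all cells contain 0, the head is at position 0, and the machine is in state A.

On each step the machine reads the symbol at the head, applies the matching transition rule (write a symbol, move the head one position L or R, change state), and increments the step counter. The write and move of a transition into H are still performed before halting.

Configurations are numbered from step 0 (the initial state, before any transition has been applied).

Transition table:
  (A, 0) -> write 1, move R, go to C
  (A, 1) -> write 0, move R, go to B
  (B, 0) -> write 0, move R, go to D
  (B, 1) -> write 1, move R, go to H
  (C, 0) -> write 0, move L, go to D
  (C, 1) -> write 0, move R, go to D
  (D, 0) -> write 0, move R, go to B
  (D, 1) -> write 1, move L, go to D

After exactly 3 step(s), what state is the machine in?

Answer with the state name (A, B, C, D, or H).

Step 1: in state A at pos 0, read 0 -> (A,0)->write 1,move R,goto C. Now: state=C, head=1, tape[-1..2]=0100 (head:   ^)
Step 2: in state C at pos 1, read 0 -> (C,0)->write 0,move L,goto D. Now: state=D, head=0, tape[-1..2]=0100 (head:  ^)
Step 3: in state D at pos 0, read 1 -> (D,1)->write 1,move L,goto D. Now: state=D, head=-1, tape[-2..2]=00100 (head:  ^)

Answer: D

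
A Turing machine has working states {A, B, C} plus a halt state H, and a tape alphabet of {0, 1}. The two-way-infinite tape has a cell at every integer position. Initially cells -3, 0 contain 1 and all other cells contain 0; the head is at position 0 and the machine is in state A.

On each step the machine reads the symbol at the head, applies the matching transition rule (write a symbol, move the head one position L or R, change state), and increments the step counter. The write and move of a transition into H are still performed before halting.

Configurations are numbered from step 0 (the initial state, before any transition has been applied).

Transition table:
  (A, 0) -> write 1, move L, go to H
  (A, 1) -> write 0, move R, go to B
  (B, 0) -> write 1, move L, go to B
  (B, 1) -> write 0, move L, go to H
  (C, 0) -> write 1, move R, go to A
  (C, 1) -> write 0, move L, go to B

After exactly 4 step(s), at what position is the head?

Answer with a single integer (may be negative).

Step 1: in state A at pos 0, read 1 -> (A,1)->write 0,move R,goto B. Now: state=B, head=1, tape[-4..2]=0100000 (head:      ^)
Step 2: in state B at pos 1, read 0 -> (B,0)->write 1,move L,goto B. Now: state=B, head=0, tape[-4..2]=0100010 (head:     ^)
Step 3: in state B at pos 0, read 0 -> (B,0)->write 1,move L,goto B. Now: state=B, head=-1, tape[-4..2]=0100110 (head:    ^)
Step 4: in state B at pos -1, read 0 -> (B,0)->write 1,move L,goto B. Now: state=B, head=-2, tape[-4..2]=0101110 (head:   ^)

Answer: -2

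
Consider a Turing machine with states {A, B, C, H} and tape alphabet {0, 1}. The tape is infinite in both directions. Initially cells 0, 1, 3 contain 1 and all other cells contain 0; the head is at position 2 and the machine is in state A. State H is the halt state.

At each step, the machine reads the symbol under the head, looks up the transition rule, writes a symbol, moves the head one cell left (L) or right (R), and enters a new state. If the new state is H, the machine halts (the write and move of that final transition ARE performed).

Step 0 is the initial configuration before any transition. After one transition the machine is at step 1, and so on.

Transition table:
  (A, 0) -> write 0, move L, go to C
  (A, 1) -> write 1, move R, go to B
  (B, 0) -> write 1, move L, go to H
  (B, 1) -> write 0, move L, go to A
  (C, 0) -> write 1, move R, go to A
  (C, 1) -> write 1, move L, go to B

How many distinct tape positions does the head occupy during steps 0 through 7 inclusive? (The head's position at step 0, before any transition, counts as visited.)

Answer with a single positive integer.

Step 1: in state A at pos 2, read 0 -> (A,0)->write 0,move L,goto C. Now: state=C, head=1, tape[-1..4]=011010 (head:   ^)
Step 2: in state C at pos 1, read 1 -> (C,1)->write 1,move L,goto B. Now: state=B, head=0, tape[-1..4]=011010 (head:  ^)
Step 3: in state B at pos 0, read 1 -> (B,1)->write 0,move L,goto A. Now: state=A, head=-1, tape[-2..4]=0001010 (head:  ^)
Step 4: in state A at pos -1, read 0 -> (A,0)->write 0,move L,goto C. Now: state=C, head=-2, tape[-3..4]=00001010 (head:  ^)
Step 5: in state C at pos -2, read 0 -> (C,0)->write 1,move R,goto A. Now: state=A, head=-1, tape[-3..4]=01001010 (head:   ^)
Step 6: in state A at pos -1, read 0 -> (A,0)->write 0,move L,goto C. Now: state=C, head=-2, tape[-3..4]=01001010 (head:  ^)
Step 7: in state C at pos -2, read 1 -> (C,1)->write 1,move L,goto B. Now: state=B, head=-3, tape[-4..4]=001001010 (head:  ^)
Head positions at steps 0..7: starting at 2, distinct positions visited = {-3, -2, -1, 0, 1, 2} -> 6 position(s)

Answer: 6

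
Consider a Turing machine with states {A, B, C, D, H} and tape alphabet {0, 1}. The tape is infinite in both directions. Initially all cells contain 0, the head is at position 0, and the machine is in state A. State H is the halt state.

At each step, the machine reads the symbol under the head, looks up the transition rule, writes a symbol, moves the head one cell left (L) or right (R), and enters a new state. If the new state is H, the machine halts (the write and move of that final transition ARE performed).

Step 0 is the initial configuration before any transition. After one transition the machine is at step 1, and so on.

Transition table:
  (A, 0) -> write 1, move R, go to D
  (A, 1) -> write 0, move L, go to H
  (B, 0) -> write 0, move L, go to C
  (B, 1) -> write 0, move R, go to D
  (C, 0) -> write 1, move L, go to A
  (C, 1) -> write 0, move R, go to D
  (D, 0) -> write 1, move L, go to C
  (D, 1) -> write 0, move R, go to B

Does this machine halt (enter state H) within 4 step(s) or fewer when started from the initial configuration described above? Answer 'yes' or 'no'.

Step 1: in state A at pos 0, read 0 -> (A,0)->write 1,move R,goto D. Now: state=D, head=1, tape[-1..2]=0100 (head:   ^)
Step 2: in state D at pos 1, read 0 -> (D,0)->write 1,move L,goto C. Now: state=C, head=0, tape[-1..2]=0110 (head:  ^)
Step 3: in state C at pos 0, read 1 -> (C,1)->write 0,move R,goto D. Now: state=D, head=1, tape[-1..2]=0010 (head:   ^)
Step 4: in state D at pos 1, read 1 -> (D,1)->write 0,move R,goto B. Now: state=B, head=2, tape[-1..3]=00000 (head:    ^)
After 4 step(s): state = B (not H) -> not halted within 4 -> no

Answer: no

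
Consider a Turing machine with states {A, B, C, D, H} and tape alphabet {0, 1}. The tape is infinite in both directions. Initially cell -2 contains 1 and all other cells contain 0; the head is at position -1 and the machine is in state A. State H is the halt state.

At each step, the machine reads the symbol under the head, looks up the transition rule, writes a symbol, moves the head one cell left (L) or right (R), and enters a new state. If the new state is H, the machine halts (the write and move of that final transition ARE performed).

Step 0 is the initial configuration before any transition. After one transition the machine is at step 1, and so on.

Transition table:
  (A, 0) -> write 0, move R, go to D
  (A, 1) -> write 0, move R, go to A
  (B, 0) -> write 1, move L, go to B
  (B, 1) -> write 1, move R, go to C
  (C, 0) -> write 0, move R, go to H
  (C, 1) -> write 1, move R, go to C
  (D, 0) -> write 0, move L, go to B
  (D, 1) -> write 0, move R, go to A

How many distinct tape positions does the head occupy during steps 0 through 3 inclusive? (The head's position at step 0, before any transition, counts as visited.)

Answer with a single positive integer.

Step 1: in state A at pos -1, read 0 -> (A,0)->write 0,move R,goto D. Now: state=D, head=0, tape[-3..1]=01000 (head:    ^)
Step 2: in state D at pos 0, read 0 -> (D,0)->write 0,move L,goto B. Now: state=B, head=-1, tape[-3..1]=01000 (head:   ^)
Step 3: in state B at pos -1, read 0 -> (B,0)->write 1,move L,goto B. Now: state=B, head=-2, tape[-3..1]=01100 (head:  ^)
Head positions at steps 0..3: starting at -1, distinct positions visited = {-2, -1, 0} -> 3 position(s)

Answer: 3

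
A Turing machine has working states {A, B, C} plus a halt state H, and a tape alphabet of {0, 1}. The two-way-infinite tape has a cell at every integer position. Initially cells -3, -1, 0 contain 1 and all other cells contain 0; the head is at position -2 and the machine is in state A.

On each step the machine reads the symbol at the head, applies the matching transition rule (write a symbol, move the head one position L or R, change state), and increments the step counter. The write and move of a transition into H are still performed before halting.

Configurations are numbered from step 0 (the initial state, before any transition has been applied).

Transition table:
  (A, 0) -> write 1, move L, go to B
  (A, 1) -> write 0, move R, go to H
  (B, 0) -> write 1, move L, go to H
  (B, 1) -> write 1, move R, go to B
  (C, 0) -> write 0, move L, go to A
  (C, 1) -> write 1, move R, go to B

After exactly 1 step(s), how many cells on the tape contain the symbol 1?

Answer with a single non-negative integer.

Answer: 4

Derivation:
Step 1: in state A at pos -2, read 0 -> (A,0)->write 1,move L,goto B. Now: state=B, head=-3, tape[-4..1]=011110 (head:  ^)
Cells containing 1 after step 1: {-3, -2, -1, 0} -> 4 cell(s)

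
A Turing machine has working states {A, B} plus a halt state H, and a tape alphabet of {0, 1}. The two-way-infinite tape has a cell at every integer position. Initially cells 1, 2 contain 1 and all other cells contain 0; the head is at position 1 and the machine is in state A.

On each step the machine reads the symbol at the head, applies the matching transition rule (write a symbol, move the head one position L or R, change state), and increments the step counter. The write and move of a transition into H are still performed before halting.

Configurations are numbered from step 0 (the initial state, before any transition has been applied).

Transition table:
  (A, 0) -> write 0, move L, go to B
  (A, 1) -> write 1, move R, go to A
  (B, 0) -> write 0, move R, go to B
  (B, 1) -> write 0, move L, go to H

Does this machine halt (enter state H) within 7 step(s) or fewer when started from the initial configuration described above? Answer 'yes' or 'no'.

Step 1: in state A at pos 1, read 1 -> (A,1)->write 1,move R,goto A. Now: state=A, head=2, tape[0..3]=0110 (head:   ^)
Step 2: in state A at pos 2, read 1 -> (A,1)->write 1,move R,goto A. Now: state=A, head=3, tape[0..4]=01100 (head:    ^)
Step 3: in state A at pos 3, read 0 -> (A,0)->write 0,move L,goto B. Now: state=B, head=2, tape[0..4]=01100 (head:   ^)
Step 4: in state B at pos 2, read 1 -> (B,1)->write 0,move L,goto H. Now: state=H, head=1, tape[0..4]=01000 (head:  ^)
State H reached at step 4; 4 <= 7 -> yes

Answer: yes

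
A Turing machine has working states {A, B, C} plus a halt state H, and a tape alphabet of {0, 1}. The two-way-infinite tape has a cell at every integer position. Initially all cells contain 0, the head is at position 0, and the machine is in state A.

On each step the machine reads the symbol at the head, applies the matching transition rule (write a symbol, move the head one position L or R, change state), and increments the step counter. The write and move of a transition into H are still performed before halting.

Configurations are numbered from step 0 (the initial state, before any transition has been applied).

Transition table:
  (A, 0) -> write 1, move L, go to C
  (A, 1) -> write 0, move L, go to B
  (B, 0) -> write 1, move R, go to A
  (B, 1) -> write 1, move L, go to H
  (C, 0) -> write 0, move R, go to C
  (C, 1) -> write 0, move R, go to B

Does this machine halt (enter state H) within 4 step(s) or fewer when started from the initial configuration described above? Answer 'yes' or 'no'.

Answer: no

Derivation:
Step 1: in state A at pos 0, read 0 -> (A,0)->write 1,move L,goto C. Now: state=C, head=-1, tape[-2..1]=0010 (head:  ^)
Step 2: in state C at pos -1, read 0 -> (C,0)->write 0,move R,goto C. Now: state=C, head=0, tape[-2..1]=0010 (head:   ^)
Step 3: in state C at pos 0, read 1 -> (C,1)->write 0,move R,goto B. Now: state=B, head=1, tape[-2..2]=00000 (head:    ^)
Step 4: in state B at pos 1, read 0 -> (B,0)->write 1,move R,goto A. Now: state=A, head=2, tape[-2..3]=000100 (head:     ^)
After 4 step(s): state = A (not H) -> not halted within 4 -> no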